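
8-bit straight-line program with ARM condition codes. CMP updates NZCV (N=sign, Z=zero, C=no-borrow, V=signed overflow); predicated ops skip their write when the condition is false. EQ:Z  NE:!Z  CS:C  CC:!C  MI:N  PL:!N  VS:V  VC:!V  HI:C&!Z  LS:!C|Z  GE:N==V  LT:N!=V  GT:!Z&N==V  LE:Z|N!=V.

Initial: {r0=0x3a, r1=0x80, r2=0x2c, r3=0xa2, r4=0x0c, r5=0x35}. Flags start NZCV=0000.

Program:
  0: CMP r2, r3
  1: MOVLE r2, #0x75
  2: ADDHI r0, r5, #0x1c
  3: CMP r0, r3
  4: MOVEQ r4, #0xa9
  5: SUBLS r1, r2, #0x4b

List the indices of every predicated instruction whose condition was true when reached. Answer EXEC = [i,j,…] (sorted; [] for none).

0: ✓ CMP  NZCV=1001
1: · MOVLE
2: · ADDHI
3: ✓ CMP  NZCV=1001
4: · MOVEQ
5: ✓ SUBLS  r1←0xe1

EXEC = [5]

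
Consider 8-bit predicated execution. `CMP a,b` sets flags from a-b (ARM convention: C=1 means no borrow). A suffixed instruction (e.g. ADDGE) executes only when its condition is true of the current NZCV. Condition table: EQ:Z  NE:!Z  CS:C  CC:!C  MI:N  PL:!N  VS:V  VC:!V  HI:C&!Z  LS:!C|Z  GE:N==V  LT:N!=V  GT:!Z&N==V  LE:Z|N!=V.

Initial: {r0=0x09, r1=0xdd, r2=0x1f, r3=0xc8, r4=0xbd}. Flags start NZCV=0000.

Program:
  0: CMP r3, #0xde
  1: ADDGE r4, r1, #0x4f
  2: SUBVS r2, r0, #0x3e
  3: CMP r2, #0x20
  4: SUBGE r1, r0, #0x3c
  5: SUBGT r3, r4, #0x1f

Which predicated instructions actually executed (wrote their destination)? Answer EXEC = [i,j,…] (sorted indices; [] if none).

EXEC = []

[0] flags=1000 → (cmp)
[1] flags=1000 GE?F → skip
[2] flags=1000 VS?F → skip
[3] flags=1000 → (cmp)
[4] flags=1000 GE?F → skip
[5] flags=1000 GT?F → skip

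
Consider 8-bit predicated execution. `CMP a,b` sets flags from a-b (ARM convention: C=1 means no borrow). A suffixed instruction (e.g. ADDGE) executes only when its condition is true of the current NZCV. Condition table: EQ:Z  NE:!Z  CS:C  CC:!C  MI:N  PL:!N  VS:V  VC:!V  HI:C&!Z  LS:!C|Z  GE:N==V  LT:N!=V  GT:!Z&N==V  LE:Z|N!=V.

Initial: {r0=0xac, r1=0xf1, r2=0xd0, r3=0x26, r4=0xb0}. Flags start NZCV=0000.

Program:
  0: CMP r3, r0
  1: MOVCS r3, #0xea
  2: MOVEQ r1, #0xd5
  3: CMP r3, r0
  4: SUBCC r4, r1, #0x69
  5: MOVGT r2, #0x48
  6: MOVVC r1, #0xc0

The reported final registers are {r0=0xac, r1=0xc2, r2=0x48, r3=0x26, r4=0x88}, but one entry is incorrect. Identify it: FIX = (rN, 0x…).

FIX = (r1, 0xc0)

0: ✓ CMP  NZCV=0000
1: · MOVCS
2: · MOVEQ
3: ✓ CMP  NZCV=0000
4: ✓ SUBCC  r4←0x88
5: ✓ MOVGT  r2←0x48
6: ✓ MOVVC  r1←0xc0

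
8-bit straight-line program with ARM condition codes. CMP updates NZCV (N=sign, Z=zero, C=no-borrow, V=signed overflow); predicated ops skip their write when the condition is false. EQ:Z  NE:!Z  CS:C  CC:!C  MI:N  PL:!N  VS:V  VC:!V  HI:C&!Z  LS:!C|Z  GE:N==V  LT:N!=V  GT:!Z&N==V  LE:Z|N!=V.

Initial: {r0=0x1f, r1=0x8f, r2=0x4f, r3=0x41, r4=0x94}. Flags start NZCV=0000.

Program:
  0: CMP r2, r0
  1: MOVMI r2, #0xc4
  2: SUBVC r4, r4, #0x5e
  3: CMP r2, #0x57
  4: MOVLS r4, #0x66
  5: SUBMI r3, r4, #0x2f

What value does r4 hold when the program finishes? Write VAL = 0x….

VAL = 0x66

[0] flags=0010 → (cmp)
[1] flags=0010 MI?F → skip
[2] flags=0010 VC?T → r4=0x36
[3] flags=1000 → (cmp)
[4] flags=1000 LS?T → r4=0x66
[5] flags=1000 MI?T → r3=0x37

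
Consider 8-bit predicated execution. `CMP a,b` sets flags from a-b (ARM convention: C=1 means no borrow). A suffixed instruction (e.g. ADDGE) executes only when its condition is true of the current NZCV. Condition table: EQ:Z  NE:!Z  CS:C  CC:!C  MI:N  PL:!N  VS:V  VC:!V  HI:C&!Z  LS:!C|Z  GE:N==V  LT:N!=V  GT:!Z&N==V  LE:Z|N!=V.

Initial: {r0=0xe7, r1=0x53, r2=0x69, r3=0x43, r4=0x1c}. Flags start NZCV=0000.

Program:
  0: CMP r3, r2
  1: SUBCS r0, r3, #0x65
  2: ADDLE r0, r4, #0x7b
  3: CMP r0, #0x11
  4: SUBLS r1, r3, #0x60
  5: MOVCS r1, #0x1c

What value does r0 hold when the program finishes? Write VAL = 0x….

[0] flags=1000 → (cmp)
[1] flags=1000 CS?F → skip
[2] flags=1000 LE?T → r0=0x97
[3] flags=1010 → (cmp)
[4] flags=1010 LS?F → skip
[5] flags=1010 CS?T → r1=0x1c

VAL = 0x97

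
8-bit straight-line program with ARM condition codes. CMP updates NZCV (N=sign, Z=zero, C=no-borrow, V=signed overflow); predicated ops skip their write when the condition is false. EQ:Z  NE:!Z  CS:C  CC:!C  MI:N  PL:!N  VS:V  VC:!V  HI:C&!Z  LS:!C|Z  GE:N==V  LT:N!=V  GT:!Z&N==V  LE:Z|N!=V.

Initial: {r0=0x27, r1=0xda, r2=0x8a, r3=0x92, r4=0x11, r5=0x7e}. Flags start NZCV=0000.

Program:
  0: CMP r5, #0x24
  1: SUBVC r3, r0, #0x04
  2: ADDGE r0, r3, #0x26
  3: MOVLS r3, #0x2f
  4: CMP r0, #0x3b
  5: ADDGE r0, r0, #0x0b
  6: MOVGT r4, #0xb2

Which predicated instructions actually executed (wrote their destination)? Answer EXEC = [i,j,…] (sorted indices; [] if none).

EXEC = [1,2,5,6]

[0] flags=0010 → (cmp)
[1] flags=0010 VC?T → r3=0x23
[2] flags=0010 GE?T → r0=0x49
[3] flags=0010 LS?F → skip
[4] flags=0010 → (cmp)
[5] flags=0010 GE?T → r0=0x54
[6] flags=0010 GT?T → r4=0xb2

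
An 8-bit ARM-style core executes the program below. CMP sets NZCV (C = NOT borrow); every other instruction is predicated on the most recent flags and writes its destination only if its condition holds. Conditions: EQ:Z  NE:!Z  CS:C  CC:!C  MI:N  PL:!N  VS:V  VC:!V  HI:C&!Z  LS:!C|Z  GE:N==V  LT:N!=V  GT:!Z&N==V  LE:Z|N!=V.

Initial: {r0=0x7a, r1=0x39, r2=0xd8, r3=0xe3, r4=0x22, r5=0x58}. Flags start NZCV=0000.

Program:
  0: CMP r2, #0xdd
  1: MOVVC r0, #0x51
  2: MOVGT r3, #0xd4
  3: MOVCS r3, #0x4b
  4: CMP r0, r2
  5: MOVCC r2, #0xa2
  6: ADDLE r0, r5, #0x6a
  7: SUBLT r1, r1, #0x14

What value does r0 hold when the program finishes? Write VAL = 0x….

VAL = 0x51

0: ✓ CMP  NZCV=1000
1: ✓ MOVVC  r0←0x51
2: · MOVGT
3: · MOVCS
4: ✓ CMP  NZCV=0000
5: ✓ MOVCC  r2←0xa2
6: · ADDLE
7: · SUBLT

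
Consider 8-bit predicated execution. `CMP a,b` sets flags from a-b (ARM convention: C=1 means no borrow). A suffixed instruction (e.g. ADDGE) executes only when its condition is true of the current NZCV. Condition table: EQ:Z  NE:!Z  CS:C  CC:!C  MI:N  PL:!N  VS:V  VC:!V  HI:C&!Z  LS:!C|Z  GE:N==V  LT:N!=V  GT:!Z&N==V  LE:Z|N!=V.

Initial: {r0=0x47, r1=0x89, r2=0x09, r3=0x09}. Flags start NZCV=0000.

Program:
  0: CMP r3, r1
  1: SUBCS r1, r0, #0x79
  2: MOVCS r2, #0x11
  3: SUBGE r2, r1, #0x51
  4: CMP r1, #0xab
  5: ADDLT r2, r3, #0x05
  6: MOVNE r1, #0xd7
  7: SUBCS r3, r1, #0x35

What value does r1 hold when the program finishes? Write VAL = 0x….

VAL = 0xd7

0: ✓ CMP  NZCV=1001
1: · SUBCS
2: · MOVCS
3: ✓ SUBGE  r2←0x38
4: ✓ CMP  NZCV=1000
5: ✓ ADDLT  r2←0x0e
6: ✓ MOVNE  r1←0xd7
7: · SUBCS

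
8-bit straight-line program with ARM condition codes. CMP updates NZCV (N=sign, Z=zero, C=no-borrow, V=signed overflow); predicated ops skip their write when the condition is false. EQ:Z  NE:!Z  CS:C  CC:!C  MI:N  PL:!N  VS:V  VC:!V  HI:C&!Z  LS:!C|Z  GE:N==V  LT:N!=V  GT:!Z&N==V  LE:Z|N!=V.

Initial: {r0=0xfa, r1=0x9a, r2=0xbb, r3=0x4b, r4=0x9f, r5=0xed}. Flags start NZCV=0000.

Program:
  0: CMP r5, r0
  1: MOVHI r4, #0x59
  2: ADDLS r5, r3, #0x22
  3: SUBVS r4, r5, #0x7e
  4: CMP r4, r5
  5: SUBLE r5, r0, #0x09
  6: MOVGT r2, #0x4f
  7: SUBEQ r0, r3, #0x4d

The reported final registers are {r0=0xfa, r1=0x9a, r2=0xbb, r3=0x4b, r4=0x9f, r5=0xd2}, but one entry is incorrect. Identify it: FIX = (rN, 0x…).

[0] flags=1000 → (cmp)
[1] flags=1000 HI?F → skip
[2] flags=1000 LS?T → r5=0x6d
[3] flags=1000 VS?F → skip
[4] flags=0011 → (cmp)
[5] flags=0011 LE?T → r5=0xf1
[6] flags=0011 GT?F → skip
[7] flags=0011 EQ?F → skip

FIX = (r5, 0xf1)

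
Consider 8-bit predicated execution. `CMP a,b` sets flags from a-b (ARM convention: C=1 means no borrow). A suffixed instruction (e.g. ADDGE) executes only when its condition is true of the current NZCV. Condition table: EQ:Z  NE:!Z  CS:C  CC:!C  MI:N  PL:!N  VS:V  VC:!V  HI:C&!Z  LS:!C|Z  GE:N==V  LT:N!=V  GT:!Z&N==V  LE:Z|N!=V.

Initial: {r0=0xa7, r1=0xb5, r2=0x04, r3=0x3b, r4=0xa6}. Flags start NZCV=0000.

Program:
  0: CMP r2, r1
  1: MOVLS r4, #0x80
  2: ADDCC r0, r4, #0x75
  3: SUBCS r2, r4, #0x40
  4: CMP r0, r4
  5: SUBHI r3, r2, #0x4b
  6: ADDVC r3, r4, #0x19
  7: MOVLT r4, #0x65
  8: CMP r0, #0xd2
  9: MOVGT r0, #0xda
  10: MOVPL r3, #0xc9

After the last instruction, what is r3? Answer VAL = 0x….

[0] flags=0000 → (cmp)
[1] flags=0000 LS?T → r4=0x80
[2] flags=0000 CC?T → r0=0xf5
[3] flags=0000 CS?F → skip
[4] flags=0010 → (cmp)
[5] flags=0010 HI?T → r3=0xb9
[6] flags=0010 VC?T → r3=0x99
[7] flags=0010 LT?F → skip
[8] flags=0010 → (cmp)
[9] flags=0010 GT?T → r0=0xda
[10] flags=0010 PL?T → r3=0xc9

VAL = 0xc9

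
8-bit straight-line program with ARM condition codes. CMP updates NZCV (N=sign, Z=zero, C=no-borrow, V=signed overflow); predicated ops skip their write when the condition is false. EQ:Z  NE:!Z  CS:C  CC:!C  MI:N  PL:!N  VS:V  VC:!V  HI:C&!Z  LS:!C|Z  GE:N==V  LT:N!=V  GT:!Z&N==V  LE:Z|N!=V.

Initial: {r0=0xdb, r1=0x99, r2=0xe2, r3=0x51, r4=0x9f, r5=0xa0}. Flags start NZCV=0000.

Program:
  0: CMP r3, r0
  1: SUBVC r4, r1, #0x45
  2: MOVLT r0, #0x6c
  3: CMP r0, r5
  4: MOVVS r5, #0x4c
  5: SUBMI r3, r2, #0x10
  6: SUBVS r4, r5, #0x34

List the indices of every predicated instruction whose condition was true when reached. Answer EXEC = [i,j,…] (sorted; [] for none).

[0] flags=0000 → (cmp)
[1] flags=0000 VC?T → r4=0x54
[2] flags=0000 LT?F → skip
[3] flags=0010 → (cmp)
[4] flags=0010 VS?F → skip
[5] flags=0010 MI?F → skip
[6] flags=0010 VS?F → skip

EXEC = [1]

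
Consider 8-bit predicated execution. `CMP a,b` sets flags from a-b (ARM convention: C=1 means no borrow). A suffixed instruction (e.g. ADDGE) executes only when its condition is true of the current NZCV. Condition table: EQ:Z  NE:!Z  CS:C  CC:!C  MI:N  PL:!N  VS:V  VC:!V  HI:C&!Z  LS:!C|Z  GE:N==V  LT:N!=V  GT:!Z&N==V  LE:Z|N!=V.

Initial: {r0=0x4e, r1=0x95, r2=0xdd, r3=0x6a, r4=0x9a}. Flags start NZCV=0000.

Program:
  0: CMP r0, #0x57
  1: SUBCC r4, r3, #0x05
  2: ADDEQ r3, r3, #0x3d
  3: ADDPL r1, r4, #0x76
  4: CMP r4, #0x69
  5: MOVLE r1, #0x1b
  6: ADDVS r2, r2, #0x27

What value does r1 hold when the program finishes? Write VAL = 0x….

VAL = 0x1b

0: ✓ CMP  NZCV=1000
1: ✓ SUBCC  r4←0x65
2: · ADDEQ
3: · ADDPL
4: ✓ CMP  NZCV=1000
5: ✓ MOVLE  r1←0x1b
6: · ADDVS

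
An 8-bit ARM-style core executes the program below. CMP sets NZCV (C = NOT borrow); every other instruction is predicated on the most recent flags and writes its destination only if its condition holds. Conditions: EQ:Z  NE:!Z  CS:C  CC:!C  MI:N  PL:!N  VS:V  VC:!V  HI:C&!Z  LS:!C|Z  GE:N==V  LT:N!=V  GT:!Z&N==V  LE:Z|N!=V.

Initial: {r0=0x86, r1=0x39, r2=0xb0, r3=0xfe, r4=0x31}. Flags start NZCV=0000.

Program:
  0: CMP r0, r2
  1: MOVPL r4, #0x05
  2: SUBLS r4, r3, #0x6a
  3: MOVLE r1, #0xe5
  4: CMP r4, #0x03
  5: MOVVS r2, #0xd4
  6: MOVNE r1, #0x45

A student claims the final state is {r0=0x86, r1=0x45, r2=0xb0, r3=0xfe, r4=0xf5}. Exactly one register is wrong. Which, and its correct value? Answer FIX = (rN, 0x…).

[0] flags=1000 → (cmp)
[1] flags=1000 PL?F → skip
[2] flags=1000 LS?T → r4=0x94
[3] flags=1000 LE?T → r1=0xe5
[4] flags=1010 → (cmp)
[5] flags=1010 VS?F → skip
[6] flags=1010 NE?T → r1=0x45

FIX = (r4, 0x94)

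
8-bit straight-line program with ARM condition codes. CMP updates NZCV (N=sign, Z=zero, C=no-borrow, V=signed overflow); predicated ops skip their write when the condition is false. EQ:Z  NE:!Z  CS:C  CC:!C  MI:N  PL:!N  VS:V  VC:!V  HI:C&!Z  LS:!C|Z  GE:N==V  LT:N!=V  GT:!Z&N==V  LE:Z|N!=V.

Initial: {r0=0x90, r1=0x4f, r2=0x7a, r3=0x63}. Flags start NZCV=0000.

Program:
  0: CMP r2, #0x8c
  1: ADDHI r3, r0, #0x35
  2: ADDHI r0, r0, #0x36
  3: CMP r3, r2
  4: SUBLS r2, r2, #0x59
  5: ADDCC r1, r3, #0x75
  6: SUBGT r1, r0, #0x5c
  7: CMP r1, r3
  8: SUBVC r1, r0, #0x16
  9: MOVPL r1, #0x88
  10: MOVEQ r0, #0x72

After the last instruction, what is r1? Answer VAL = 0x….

VAL = 0x88

[0] flags=1001 → (cmp)
[1] flags=1001 HI?F → skip
[2] flags=1001 HI?F → skip
[3] flags=1000 → (cmp)
[4] flags=1000 LS?T → r2=0x21
[5] flags=1000 CC?T → r1=0xd8
[6] flags=1000 GT?F → skip
[7] flags=0011 → (cmp)
[8] flags=0011 VC?F → skip
[9] flags=0011 PL?T → r1=0x88
[10] flags=0011 EQ?F → skip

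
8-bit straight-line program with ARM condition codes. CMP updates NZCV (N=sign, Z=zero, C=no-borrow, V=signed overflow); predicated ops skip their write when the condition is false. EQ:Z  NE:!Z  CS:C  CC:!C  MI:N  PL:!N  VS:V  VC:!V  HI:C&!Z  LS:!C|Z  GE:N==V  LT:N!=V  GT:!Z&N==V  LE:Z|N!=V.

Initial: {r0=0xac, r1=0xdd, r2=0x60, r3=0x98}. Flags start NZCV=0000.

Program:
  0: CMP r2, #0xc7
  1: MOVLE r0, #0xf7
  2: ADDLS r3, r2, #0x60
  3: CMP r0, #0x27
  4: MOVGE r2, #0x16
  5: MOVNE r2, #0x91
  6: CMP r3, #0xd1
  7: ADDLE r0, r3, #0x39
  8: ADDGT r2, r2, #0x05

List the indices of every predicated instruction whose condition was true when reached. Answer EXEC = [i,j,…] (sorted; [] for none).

EXEC = [2,5,7]

[0] flags=1001 → (cmp)
[1] flags=1001 LE?F → skip
[2] flags=1001 LS?T → r3=0xc0
[3] flags=1010 → (cmp)
[4] flags=1010 GE?F → skip
[5] flags=1010 NE?T → r2=0x91
[6] flags=1000 → (cmp)
[7] flags=1000 LE?T → r0=0xf9
[8] flags=1000 GT?F → skip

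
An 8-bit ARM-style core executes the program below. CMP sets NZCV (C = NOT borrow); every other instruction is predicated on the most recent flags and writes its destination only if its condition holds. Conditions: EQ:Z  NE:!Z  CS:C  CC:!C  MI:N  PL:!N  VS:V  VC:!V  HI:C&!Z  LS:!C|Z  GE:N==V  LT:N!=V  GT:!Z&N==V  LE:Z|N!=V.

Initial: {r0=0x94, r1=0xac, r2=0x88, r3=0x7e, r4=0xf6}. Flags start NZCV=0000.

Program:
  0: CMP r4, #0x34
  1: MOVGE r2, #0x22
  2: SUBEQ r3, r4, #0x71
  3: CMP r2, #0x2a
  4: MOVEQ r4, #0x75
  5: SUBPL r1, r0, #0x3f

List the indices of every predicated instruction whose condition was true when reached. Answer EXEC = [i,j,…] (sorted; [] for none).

EXEC = [5]

[0] flags=1010 → (cmp)
[1] flags=1010 GE?F → skip
[2] flags=1010 EQ?F → skip
[3] flags=0011 → (cmp)
[4] flags=0011 EQ?F → skip
[5] flags=0011 PL?T → r1=0x55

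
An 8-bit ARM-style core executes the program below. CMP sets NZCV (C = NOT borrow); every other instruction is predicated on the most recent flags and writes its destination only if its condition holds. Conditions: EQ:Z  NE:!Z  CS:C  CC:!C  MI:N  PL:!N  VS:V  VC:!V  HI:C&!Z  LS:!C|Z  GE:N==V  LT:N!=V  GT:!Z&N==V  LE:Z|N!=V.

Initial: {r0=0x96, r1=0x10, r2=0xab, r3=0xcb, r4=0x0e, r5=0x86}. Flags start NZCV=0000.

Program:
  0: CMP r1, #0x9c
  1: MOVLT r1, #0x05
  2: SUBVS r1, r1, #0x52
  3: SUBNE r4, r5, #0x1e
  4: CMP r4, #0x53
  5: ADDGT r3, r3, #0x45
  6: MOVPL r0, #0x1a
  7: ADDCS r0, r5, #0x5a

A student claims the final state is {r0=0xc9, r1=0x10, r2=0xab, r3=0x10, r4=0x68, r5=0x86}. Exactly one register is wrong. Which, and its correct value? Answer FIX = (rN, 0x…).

0: ✓ CMP  NZCV=0000
1: · MOVLT
2: · SUBVS
3: ✓ SUBNE  r4←0x68
4: ✓ CMP  NZCV=0010
5: ✓ ADDGT  r3←0x10
6: ✓ MOVPL  r0←0x1a
7: ✓ ADDCS  r0←0xe0

FIX = (r0, 0xe0)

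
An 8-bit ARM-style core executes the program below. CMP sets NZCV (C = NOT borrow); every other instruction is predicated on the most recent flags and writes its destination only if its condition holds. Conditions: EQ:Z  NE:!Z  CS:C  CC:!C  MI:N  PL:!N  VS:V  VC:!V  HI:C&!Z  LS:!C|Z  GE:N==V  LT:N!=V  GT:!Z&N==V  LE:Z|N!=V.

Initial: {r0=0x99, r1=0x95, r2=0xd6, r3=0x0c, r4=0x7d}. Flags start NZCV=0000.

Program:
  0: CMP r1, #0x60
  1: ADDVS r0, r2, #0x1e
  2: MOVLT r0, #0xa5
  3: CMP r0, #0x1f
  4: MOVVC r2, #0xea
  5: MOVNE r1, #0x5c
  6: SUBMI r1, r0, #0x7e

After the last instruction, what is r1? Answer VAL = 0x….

[0] flags=0011 → (cmp)
[1] flags=0011 VS?T → r0=0xf4
[2] flags=0011 LT?T → r0=0xa5
[3] flags=1010 → (cmp)
[4] flags=1010 VC?T → r2=0xea
[5] flags=1010 NE?T → r1=0x5c
[6] flags=1010 MI?T → r1=0x27

VAL = 0x27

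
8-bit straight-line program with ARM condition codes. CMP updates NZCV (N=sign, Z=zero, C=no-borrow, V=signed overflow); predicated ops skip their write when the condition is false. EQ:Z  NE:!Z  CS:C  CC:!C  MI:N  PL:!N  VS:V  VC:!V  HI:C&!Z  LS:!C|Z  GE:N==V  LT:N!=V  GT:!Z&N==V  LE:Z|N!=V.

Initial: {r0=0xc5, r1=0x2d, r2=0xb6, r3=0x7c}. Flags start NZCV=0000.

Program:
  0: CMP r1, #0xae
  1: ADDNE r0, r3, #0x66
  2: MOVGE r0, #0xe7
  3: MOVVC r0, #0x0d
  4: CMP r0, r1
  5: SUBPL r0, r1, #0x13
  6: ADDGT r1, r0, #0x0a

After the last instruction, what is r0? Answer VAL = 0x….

0: ✓ CMP  NZCV=0000
1: ✓ ADDNE  r0←0xe2
2: ✓ MOVGE  r0←0xe7
3: ✓ MOVVC  r0←0x0d
4: ✓ CMP  NZCV=1000
5: · SUBPL
6: · ADDGT

VAL = 0x0d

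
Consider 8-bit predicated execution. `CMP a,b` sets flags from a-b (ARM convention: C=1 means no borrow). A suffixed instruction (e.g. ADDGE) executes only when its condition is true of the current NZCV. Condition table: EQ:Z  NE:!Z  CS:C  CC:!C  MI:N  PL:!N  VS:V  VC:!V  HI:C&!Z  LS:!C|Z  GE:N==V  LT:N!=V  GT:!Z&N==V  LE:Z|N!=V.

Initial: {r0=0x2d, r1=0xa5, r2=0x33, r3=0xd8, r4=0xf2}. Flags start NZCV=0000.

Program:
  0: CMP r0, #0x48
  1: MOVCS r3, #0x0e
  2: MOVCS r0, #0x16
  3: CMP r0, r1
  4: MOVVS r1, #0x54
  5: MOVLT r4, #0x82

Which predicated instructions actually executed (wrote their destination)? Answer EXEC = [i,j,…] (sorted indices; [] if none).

0: ✓ CMP  NZCV=1000
1: · MOVCS
2: · MOVCS
3: ✓ CMP  NZCV=1001
4: ✓ MOVVS  r1←0x54
5: · MOVLT

EXEC = [4]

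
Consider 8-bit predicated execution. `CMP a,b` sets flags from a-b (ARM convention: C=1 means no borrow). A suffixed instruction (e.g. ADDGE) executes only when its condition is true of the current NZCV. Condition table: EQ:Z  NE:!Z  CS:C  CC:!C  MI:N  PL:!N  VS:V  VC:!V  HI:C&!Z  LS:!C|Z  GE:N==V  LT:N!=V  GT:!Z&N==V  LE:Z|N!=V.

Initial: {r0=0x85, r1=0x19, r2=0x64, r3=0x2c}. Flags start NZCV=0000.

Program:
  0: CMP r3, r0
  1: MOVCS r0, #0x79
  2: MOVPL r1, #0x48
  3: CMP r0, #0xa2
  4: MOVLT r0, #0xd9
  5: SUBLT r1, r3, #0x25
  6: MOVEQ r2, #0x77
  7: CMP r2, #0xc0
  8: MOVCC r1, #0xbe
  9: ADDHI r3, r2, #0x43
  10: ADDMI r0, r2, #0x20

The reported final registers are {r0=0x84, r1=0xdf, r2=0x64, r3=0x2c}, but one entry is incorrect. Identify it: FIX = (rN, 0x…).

FIX = (r1, 0xbe)

[0] flags=1001 → (cmp)
[1] flags=1001 CS?F → skip
[2] flags=1001 PL?F → skip
[3] flags=1000 → (cmp)
[4] flags=1000 LT?T → r0=0xd9
[5] flags=1000 LT?T → r1=0x07
[6] flags=1000 EQ?F → skip
[7] flags=1001 → (cmp)
[8] flags=1001 CC?T → r1=0xbe
[9] flags=1001 HI?F → skip
[10] flags=1001 MI?T → r0=0x84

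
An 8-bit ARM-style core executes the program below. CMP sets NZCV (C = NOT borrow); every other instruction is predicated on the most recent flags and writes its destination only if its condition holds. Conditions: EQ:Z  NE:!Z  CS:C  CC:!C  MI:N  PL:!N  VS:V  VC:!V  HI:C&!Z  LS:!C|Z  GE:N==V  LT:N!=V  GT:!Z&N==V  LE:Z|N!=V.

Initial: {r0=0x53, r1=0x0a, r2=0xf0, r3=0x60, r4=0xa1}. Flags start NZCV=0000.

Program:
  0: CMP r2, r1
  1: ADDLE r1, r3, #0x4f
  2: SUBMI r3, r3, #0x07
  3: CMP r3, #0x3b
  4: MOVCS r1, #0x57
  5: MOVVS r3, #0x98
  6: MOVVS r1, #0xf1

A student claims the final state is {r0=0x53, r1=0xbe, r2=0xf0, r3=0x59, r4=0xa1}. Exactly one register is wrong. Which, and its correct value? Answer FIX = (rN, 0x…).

0: ✓ CMP  NZCV=1010
1: ✓ ADDLE  r1←0xaf
2: ✓ SUBMI  r3←0x59
3: ✓ CMP  NZCV=0010
4: ✓ MOVCS  r1←0x57
5: · MOVVS
6: · MOVVS

FIX = (r1, 0x57)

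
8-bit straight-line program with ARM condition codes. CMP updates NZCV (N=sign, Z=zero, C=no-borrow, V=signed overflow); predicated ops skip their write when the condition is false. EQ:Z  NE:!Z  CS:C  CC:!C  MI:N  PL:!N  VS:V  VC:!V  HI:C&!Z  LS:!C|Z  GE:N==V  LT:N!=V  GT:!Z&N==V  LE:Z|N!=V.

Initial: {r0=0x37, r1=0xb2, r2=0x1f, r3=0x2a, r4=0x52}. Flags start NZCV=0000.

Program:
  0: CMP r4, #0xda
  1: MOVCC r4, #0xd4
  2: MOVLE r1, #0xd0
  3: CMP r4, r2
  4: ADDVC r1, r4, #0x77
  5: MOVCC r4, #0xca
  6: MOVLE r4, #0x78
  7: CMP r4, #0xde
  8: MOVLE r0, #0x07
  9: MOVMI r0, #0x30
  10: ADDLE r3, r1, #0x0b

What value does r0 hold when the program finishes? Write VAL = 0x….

VAL = 0x30

[0] flags=0000 → (cmp)
[1] flags=0000 CC?T → r4=0xd4
[2] flags=0000 LE?F → skip
[3] flags=1010 → (cmp)
[4] flags=1010 VC?T → r1=0x4b
[5] flags=1010 CC?F → skip
[6] flags=1010 LE?T → r4=0x78
[7] flags=1001 → (cmp)
[8] flags=1001 LE?F → skip
[9] flags=1001 MI?T → r0=0x30
[10] flags=1001 LE?F → skip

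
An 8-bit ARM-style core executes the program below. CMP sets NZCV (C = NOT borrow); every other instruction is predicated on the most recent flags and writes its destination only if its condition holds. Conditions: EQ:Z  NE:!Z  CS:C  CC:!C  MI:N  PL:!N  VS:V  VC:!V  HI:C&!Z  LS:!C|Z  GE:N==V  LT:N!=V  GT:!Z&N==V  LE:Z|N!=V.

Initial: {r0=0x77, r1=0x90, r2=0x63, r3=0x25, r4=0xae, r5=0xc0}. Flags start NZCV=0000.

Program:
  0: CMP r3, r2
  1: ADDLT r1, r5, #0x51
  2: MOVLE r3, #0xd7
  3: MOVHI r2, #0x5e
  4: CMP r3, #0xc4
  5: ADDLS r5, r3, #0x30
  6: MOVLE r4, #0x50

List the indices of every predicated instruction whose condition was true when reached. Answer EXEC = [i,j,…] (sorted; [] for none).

EXEC = [1,2]

0: ✓ CMP  NZCV=1000
1: ✓ ADDLT  r1←0x11
2: ✓ MOVLE  r3←0xd7
3: · MOVHI
4: ✓ CMP  NZCV=0010
5: · ADDLS
6: · MOVLE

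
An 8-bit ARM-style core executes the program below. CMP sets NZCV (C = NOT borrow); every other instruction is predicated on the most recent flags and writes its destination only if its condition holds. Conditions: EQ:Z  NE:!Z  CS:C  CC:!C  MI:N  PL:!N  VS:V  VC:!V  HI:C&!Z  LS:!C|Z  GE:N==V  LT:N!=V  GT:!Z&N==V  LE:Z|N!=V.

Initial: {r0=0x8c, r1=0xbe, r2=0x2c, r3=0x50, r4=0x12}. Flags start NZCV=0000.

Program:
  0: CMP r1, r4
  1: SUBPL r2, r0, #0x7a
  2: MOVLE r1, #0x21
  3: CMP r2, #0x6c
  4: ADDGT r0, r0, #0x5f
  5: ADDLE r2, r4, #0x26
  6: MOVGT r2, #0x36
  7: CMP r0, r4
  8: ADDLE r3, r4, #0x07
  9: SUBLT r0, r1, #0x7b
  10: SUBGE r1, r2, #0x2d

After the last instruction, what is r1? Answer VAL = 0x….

VAL = 0x21

[0] flags=1010 → (cmp)
[1] flags=1010 PL?F → skip
[2] flags=1010 LE?T → r1=0x21
[3] flags=1000 → (cmp)
[4] flags=1000 GT?F → skip
[5] flags=1000 LE?T → r2=0x38
[6] flags=1000 GT?F → skip
[7] flags=0011 → (cmp)
[8] flags=0011 LE?T → r3=0x19
[9] flags=0011 LT?T → r0=0xa6
[10] flags=0011 GE?F → skip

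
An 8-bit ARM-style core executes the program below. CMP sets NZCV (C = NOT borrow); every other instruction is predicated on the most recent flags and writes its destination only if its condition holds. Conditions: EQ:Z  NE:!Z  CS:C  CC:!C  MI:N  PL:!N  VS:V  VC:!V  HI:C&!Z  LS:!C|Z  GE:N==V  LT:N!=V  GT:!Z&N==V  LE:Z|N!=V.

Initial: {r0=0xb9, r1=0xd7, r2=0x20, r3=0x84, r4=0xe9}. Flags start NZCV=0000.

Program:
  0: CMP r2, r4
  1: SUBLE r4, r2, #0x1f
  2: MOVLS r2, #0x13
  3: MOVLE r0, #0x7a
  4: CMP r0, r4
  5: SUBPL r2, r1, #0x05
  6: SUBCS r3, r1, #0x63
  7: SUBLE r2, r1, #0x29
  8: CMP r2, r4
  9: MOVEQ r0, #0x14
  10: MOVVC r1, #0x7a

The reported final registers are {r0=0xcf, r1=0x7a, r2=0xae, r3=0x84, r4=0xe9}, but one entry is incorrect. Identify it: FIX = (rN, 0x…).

FIX = (r0, 0xb9)

[0] flags=0000 → (cmp)
[1] flags=0000 LE?F → skip
[2] flags=0000 LS?T → r2=0x13
[3] flags=0000 LE?F → skip
[4] flags=1000 → (cmp)
[5] flags=1000 PL?F → skip
[6] flags=1000 CS?F → skip
[7] flags=1000 LE?T → r2=0xae
[8] flags=1000 → (cmp)
[9] flags=1000 EQ?F → skip
[10] flags=1000 VC?T → r1=0x7a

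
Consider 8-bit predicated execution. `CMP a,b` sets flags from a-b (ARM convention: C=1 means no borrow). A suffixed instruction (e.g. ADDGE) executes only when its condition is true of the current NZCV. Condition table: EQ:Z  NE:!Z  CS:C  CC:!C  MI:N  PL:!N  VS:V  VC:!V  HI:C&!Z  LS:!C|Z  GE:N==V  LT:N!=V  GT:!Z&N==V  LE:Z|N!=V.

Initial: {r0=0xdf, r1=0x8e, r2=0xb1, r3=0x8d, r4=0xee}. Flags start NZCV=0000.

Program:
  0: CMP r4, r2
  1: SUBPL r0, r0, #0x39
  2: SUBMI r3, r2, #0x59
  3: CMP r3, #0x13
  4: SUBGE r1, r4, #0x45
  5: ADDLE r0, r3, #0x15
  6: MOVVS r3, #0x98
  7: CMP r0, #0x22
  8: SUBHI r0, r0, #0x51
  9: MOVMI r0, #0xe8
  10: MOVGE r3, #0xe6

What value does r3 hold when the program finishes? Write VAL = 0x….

0: ✓ CMP  NZCV=0010
1: ✓ SUBPL  r0←0xa6
2: · SUBMI
3: ✓ CMP  NZCV=0011
4: · SUBGE
5: ✓ ADDLE  r0←0xa2
6: ✓ MOVVS  r3←0x98
7: ✓ CMP  NZCV=1010
8: ✓ SUBHI  r0←0x51
9: ✓ MOVMI  r0←0xe8
10: · MOVGE

VAL = 0x98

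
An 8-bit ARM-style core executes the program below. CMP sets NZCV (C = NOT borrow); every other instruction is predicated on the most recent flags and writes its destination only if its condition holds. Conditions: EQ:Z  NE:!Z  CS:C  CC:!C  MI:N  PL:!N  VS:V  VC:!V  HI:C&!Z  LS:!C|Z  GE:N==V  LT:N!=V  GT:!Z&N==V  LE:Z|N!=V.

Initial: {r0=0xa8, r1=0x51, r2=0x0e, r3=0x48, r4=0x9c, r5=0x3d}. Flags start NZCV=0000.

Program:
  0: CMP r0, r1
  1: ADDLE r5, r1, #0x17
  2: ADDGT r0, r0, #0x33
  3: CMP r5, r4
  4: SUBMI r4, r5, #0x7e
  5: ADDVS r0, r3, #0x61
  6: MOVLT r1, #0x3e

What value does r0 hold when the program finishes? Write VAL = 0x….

0: ✓ CMP  NZCV=0011
1: ✓ ADDLE  r5←0x68
2: · ADDGT
3: ✓ CMP  NZCV=1001
4: ✓ SUBMI  r4←0xea
5: ✓ ADDVS  r0←0xa9
6: · MOVLT

VAL = 0xa9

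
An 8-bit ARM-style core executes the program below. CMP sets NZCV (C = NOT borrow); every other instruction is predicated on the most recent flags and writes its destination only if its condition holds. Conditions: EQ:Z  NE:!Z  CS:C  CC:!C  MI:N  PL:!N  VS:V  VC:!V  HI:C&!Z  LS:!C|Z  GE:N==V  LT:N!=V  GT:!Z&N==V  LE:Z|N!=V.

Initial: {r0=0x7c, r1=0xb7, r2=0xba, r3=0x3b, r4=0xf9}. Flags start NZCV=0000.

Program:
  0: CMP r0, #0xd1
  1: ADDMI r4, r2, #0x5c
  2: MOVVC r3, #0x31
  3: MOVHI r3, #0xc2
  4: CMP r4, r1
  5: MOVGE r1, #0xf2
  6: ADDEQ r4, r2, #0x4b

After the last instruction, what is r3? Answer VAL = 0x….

[0] flags=1001 → (cmp)
[1] flags=1001 MI?T → r4=0x16
[2] flags=1001 VC?F → skip
[3] flags=1001 HI?F → skip
[4] flags=0000 → (cmp)
[5] flags=0000 GE?T → r1=0xf2
[6] flags=0000 EQ?F → skip

VAL = 0x3b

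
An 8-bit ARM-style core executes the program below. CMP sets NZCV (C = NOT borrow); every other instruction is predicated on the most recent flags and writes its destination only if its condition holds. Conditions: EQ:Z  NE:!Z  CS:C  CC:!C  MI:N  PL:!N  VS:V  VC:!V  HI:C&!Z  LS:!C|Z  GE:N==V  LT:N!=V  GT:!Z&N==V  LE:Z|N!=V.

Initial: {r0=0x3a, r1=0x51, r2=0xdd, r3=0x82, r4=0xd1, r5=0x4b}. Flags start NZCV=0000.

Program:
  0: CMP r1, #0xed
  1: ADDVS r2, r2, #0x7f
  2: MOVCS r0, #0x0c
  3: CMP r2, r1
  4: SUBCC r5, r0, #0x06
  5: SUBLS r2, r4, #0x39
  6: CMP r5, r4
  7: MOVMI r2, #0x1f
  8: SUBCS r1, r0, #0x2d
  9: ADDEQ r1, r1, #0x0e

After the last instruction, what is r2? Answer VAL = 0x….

0: ✓ CMP  NZCV=0000
1: · ADDVS
2: · MOVCS
3: ✓ CMP  NZCV=1010
4: · SUBCC
5: · SUBLS
6: ✓ CMP  NZCV=0000
7: · MOVMI
8: · SUBCS
9: · ADDEQ

VAL = 0xdd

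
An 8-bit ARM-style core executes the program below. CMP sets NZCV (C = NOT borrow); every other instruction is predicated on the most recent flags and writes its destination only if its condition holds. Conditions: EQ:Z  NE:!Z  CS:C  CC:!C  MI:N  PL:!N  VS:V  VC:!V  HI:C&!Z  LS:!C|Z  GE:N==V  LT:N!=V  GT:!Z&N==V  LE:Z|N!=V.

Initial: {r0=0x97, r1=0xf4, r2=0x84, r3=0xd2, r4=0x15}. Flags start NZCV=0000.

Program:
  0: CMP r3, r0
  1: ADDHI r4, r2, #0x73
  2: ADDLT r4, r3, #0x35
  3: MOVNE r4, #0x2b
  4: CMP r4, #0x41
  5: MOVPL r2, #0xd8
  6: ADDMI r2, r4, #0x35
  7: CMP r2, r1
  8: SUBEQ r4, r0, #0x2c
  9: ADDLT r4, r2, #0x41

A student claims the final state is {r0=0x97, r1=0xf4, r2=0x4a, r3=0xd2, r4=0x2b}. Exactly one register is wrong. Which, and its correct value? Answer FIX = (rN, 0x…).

FIX = (r2, 0x60)

0: ✓ CMP  NZCV=0010
1: ✓ ADDHI  r4←0xf7
2: · ADDLT
3: ✓ MOVNE  r4←0x2b
4: ✓ CMP  NZCV=1000
5: · MOVPL
6: ✓ ADDMI  r2←0x60
7: ✓ CMP  NZCV=0000
8: · SUBEQ
9: · ADDLT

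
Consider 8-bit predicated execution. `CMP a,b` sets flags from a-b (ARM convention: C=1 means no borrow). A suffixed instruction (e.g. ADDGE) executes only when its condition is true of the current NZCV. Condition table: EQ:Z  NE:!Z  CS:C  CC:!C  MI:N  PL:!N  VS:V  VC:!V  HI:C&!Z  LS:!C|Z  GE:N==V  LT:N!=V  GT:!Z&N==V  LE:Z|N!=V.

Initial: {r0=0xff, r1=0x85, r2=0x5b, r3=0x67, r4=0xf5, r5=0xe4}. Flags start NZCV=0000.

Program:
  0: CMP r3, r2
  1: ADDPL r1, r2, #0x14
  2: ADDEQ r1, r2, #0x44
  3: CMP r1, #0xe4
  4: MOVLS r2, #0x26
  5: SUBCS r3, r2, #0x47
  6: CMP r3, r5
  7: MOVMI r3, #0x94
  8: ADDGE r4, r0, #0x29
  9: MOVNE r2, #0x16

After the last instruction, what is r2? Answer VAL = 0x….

VAL = 0x16

[0] flags=0010 → (cmp)
[1] flags=0010 PL?T → r1=0x6f
[2] flags=0010 EQ?F → skip
[3] flags=1001 → (cmp)
[4] flags=1001 LS?T → r2=0x26
[5] flags=1001 CS?F → skip
[6] flags=1001 → (cmp)
[7] flags=1001 MI?T → r3=0x94
[8] flags=1001 GE?T → r4=0x28
[9] flags=1001 NE?T → r2=0x16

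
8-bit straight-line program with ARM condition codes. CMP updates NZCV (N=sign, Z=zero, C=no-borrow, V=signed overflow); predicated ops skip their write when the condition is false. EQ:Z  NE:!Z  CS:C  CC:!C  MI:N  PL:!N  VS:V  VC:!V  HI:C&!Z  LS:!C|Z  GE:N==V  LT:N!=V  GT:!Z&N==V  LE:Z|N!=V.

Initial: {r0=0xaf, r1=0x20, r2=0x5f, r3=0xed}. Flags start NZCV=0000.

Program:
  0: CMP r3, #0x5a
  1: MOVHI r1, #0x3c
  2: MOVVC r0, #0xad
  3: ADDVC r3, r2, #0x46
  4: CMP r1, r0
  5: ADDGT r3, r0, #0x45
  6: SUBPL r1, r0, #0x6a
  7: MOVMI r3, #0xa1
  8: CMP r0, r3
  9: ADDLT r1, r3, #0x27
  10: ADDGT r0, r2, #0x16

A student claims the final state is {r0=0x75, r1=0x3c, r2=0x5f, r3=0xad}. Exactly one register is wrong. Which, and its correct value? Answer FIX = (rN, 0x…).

[0] flags=1010 → (cmp)
[1] flags=1010 HI?T → r1=0x3c
[2] flags=1010 VC?T → r0=0xad
[3] flags=1010 VC?T → r3=0xa5
[4] flags=1001 → (cmp)
[5] flags=1001 GT?T → r3=0xf2
[6] flags=1001 PL?F → skip
[7] flags=1001 MI?T → r3=0xa1
[8] flags=0010 → (cmp)
[9] flags=0010 LT?F → skip
[10] flags=0010 GT?T → r0=0x75

FIX = (r3, 0xa1)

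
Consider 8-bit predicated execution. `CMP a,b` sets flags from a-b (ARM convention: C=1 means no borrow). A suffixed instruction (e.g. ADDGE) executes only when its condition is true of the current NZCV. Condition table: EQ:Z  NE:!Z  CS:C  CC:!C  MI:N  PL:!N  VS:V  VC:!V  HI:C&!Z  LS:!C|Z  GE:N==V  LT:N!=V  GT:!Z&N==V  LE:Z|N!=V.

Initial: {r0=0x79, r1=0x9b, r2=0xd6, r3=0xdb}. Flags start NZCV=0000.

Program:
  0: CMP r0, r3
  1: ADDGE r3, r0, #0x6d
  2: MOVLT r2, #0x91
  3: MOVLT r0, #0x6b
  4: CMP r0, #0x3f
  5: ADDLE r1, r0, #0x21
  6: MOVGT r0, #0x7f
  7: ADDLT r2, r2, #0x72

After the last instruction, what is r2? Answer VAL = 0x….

[0] flags=1001 → (cmp)
[1] flags=1001 GE?T → r3=0xe6
[2] flags=1001 LT?F → skip
[3] flags=1001 LT?F → skip
[4] flags=0010 → (cmp)
[5] flags=0010 LE?F → skip
[6] flags=0010 GT?T → r0=0x7f
[7] flags=0010 LT?F → skip

VAL = 0xd6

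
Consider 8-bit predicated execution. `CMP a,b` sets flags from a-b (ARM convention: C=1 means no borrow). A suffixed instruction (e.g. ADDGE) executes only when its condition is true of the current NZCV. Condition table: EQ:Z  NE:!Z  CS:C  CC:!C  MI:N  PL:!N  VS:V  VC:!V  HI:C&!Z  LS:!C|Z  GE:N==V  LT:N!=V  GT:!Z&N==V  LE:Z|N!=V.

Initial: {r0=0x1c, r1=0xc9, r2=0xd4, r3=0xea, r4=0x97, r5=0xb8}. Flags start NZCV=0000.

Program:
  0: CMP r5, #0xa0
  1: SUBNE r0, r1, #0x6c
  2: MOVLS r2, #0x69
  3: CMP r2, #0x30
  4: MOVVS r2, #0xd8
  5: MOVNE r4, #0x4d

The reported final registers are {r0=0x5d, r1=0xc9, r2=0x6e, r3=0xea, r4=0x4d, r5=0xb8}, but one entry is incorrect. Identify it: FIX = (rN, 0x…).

FIX = (r2, 0xd4)

[0] flags=0010 → (cmp)
[1] flags=0010 NE?T → r0=0x5d
[2] flags=0010 LS?F → skip
[3] flags=1010 → (cmp)
[4] flags=1010 VS?F → skip
[5] flags=1010 NE?T → r4=0x4d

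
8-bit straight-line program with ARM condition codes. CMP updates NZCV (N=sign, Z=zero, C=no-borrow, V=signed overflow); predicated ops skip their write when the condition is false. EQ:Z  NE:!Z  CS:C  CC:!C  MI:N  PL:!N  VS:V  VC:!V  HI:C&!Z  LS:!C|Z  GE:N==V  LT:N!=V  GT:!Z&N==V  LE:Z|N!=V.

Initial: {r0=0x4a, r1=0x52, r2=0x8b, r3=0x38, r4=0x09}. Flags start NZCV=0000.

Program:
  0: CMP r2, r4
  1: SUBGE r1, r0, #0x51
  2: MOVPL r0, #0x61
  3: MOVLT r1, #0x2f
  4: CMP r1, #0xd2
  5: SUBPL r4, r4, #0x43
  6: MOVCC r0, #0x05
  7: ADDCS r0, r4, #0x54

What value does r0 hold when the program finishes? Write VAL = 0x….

[0] flags=1010 → (cmp)
[1] flags=1010 GE?F → skip
[2] flags=1010 PL?F → skip
[3] flags=1010 LT?T → r1=0x2f
[4] flags=0000 → (cmp)
[5] flags=0000 PL?T → r4=0xc6
[6] flags=0000 CC?T → r0=0x05
[7] flags=0000 CS?F → skip

VAL = 0x05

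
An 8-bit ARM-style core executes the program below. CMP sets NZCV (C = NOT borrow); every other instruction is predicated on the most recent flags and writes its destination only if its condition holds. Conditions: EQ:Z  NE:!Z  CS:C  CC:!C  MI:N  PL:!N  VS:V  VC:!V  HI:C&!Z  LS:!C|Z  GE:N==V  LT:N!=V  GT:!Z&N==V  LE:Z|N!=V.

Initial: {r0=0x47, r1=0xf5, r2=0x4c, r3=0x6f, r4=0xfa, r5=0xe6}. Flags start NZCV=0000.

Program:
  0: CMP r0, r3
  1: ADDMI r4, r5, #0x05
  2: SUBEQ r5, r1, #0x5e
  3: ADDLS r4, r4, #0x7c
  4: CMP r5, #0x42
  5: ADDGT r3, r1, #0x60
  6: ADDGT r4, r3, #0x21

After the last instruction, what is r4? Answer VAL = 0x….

0: ✓ CMP  NZCV=1000
1: ✓ ADDMI  r4←0xeb
2: · SUBEQ
3: ✓ ADDLS  r4←0x67
4: ✓ CMP  NZCV=1010
5: · ADDGT
6: · ADDGT

VAL = 0x67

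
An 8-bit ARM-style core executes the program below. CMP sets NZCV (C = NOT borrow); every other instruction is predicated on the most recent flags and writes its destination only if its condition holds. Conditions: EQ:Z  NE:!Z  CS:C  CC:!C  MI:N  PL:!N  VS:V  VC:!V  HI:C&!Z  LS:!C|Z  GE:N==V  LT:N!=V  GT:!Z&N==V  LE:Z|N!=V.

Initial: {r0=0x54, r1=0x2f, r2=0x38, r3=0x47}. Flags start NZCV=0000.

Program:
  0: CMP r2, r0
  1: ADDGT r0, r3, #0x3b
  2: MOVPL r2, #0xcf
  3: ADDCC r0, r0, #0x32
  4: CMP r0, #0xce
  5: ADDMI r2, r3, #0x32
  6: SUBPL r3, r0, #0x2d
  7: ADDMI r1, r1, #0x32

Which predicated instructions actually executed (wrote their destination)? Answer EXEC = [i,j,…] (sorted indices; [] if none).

0: ✓ CMP  NZCV=1000
1: · ADDGT
2: · MOVPL
3: ✓ ADDCC  r0←0x86
4: ✓ CMP  NZCV=1000
5: ✓ ADDMI  r2←0x79
6: · SUBPL
7: ✓ ADDMI  r1←0x61

EXEC = [3,5,7]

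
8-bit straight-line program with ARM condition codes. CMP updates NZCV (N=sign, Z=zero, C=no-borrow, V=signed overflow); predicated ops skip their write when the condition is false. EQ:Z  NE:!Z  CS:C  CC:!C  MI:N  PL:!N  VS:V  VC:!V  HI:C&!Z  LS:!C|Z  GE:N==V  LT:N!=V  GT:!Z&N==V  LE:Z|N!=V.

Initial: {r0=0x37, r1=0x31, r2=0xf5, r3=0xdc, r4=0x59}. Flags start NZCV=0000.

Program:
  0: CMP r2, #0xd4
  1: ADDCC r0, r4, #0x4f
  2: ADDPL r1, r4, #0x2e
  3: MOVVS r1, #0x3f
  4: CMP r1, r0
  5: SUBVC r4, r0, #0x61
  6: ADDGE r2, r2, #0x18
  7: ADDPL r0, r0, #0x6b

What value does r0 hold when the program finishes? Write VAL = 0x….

[0] flags=0010 → (cmp)
[1] flags=0010 CC?F → skip
[2] flags=0010 PL?T → r1=0x87
[3] flags=0010 VS?F → skip
[4] flags=0011 → (cmp)
[5] flags=0011 VC?F → skip
[6] flags=0011 GE?F → skip
[7] flags=0011 PL?T → r0=0xa2

VAL = 0xa2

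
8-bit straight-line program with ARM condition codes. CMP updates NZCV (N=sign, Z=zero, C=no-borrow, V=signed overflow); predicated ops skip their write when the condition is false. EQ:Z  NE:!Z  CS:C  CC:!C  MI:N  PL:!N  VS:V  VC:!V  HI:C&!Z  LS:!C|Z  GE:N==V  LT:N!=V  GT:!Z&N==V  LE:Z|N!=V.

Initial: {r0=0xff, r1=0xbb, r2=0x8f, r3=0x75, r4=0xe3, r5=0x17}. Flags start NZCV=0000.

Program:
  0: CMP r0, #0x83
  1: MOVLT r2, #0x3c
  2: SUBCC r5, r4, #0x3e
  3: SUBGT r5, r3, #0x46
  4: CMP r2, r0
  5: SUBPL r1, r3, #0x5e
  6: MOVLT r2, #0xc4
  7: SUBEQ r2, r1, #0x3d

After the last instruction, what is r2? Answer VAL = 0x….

VAL = 0xc4

[0] flags=0010 → (cmp)
[1] flags=0010 LT?F → skip
[2] flags=0010 CC?F → skip
[3] flags=0010 GT?T → r5=0x2f
[4] flags=1000 → (cmp)
[5] flags=1000 PL?F → skip
[6] flags=1000 LT?T → r2=0xc4
[7] flags=1000 EQ?F → skip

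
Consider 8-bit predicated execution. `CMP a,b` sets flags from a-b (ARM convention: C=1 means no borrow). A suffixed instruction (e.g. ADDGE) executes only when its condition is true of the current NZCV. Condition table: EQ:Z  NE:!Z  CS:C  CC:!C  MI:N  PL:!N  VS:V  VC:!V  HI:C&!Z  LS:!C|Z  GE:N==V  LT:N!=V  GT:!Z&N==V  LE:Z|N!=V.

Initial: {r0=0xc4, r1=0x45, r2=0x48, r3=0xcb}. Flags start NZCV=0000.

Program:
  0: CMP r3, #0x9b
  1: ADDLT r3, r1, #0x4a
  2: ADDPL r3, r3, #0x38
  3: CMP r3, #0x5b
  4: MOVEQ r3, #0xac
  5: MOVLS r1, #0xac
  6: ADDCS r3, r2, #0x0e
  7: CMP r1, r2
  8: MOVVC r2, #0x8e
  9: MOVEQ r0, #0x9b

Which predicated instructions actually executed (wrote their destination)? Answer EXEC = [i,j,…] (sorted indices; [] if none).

[0] flags=0010 → (cmp)
[1] flags=0010 LT?F → skip
[2] flags=0010 PL?T → r3=0x03
[3] flags=1000 → (cmp)
[4] flags=1000 EQ?F → skip
[5] flags=1000 LS?T → r1=0xac
[6] flags=1000 CS?F → skip
[7] flags=0011 → (cmp)
[8] flags=0011 VC?F → skip
[9] flags=0011 EQ?F → skip

EXEC = [2,5]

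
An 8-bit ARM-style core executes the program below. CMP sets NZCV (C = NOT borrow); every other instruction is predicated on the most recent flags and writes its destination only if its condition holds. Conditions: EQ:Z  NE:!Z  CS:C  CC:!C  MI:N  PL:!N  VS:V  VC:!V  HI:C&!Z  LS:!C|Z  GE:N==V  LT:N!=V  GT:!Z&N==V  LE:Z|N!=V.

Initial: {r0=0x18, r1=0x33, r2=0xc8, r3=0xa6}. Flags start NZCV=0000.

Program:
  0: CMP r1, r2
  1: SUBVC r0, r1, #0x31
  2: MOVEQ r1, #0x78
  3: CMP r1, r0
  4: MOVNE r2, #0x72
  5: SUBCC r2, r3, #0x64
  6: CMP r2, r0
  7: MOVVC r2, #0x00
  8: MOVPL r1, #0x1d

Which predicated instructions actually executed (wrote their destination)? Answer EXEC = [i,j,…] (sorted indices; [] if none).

EXEC = [1,4,7,8]

0: ✓ CMP  NZCV=0000
1: ✓ SUBVC  r0←0x02
2: · MOVEQ
3: ✓ CMP  NZCV=0010
4: ✓ MOVNE  r2←0x72
5: · SUBCC
6: ✓ CMP  NZCV=0010
7: ✓ MOVVC  r2←0x00
8: ✓ MOVPL  r1←0x1d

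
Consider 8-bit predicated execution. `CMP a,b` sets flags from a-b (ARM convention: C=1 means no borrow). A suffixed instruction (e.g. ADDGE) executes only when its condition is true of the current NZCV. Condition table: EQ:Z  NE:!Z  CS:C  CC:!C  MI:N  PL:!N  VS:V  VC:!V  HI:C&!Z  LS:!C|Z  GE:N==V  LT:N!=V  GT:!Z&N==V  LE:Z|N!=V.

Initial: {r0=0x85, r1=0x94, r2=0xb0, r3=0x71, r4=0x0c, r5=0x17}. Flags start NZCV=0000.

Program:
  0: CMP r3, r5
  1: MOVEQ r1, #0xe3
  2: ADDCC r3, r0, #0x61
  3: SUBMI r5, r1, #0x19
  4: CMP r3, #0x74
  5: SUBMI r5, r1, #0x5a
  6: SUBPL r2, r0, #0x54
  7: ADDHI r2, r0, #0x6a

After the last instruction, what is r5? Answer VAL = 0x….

0: ✓ CMP  NZCV=0010
1: · MOVEQ
2: · ADDCC
3: · SUBMI
4: ✓ CMP  NZCV=1000
5: ✓ SUBMI  r5←0x3a
6: · SUBPL
7: · ADDHI

VAL = 0x3a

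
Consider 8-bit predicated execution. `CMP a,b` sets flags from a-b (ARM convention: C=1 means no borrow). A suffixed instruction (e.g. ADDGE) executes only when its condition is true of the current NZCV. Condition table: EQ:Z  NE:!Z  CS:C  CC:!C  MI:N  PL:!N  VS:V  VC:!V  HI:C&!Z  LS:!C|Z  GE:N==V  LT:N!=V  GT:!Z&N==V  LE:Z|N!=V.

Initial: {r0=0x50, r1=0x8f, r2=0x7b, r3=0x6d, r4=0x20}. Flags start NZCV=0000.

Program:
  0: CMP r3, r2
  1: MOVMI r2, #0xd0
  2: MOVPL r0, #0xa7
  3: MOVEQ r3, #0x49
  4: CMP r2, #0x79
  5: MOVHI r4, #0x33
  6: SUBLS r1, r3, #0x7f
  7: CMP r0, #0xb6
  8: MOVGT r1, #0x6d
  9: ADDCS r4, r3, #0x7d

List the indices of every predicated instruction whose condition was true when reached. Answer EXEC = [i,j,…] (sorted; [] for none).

EXEC = [1,5,8]

0: ✓ CMP  NZCV=1000
1: ✓ MOVMI  r2←0xd0
2: · MOVPL
3: · MOVEQ
4: ✓ CMP  NZCV=0011
5: ✓ MOVHI  r4←0x33
6: · SUBLS
7: ✓ CMP  NZCV=1001
8: ✓ MOVGT  r1←0x6d
9: · ADDCS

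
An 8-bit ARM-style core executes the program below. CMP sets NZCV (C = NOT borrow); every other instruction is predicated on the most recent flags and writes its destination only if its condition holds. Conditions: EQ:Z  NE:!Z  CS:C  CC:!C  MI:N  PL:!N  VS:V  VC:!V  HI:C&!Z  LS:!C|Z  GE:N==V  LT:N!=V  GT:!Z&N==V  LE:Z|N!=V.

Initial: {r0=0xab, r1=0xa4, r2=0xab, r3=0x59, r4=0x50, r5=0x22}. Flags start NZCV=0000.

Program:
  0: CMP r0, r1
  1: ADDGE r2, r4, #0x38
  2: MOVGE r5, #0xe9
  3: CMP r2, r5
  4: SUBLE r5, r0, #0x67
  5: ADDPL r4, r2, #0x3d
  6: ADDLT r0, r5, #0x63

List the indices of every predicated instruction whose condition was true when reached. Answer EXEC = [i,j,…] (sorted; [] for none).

EXEC = [1,2,4,6]

[0] flags=0010 → (cmp)
[1] flags=0010 GE?T → r2=0x88
[2] flags=0010 GE?T → r5=0xe9
[3] flags=1000 → (cmp)
[4] flags=1000 LE?T → r5=0x44
[5] flags=1000 PL?F → skip
[6] flags=1000 LT?T → r0=0xa7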